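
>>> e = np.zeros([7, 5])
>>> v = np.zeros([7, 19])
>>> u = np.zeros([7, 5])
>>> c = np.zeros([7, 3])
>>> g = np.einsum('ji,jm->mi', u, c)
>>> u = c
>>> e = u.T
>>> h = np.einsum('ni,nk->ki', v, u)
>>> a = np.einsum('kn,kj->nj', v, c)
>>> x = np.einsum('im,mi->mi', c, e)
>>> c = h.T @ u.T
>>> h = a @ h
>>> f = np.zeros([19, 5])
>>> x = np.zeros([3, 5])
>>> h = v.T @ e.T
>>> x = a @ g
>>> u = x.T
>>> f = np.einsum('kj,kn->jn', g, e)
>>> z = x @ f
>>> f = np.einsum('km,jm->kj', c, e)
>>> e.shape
(3, 7)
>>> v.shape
(7, 19)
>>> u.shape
(5, 19)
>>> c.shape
(19, 7)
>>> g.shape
(3, 5)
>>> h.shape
(19, 3)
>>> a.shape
(19, 3)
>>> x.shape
(19, 5)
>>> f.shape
(19, 3)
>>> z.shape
(19, 7)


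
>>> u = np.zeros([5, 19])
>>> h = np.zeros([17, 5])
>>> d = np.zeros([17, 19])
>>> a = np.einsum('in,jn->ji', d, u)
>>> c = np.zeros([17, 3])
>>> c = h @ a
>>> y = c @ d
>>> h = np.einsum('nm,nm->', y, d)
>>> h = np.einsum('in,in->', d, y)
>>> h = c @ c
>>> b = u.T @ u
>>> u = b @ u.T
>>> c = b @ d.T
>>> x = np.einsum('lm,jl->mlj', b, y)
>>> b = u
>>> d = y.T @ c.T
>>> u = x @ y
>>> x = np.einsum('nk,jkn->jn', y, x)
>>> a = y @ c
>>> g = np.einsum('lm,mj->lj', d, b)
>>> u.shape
(19, 19, 19)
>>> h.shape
(17, 17)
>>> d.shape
(19, 19)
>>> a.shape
(17, 17)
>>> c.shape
(19, 17)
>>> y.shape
(17, 19)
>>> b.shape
(19, 5)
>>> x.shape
(19, 17)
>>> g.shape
(19, 5)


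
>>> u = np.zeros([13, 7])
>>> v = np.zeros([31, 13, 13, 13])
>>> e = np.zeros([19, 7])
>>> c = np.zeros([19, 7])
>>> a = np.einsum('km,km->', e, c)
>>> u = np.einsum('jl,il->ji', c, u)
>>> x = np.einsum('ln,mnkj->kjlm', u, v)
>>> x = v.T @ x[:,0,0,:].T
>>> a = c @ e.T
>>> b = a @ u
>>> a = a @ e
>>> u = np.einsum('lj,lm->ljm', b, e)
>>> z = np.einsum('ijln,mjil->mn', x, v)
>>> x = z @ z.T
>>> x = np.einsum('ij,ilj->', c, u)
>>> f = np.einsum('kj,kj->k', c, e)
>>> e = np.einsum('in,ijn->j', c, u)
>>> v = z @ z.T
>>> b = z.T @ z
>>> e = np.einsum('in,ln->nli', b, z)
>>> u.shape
(19, 13, 7)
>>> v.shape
(31, 31)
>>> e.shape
(13, 31, 13)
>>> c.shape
(19, 7)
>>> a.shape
(19, 7)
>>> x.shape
()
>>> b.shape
(13, 13)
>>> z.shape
(31, 13)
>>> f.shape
(19,)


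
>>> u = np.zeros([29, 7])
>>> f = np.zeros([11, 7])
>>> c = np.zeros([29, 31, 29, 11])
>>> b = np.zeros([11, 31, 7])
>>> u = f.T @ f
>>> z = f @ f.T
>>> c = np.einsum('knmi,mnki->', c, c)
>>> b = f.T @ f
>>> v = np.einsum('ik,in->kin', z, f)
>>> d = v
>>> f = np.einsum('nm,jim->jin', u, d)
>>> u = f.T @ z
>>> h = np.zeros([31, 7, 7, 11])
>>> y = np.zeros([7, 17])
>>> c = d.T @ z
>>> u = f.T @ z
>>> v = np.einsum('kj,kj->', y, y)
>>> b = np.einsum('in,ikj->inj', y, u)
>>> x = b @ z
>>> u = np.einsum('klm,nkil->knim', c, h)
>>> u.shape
(7, 31, 7, 11)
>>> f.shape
(11, 11, 7)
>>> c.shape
(7, 11, 11)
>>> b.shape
(7, 17, 11)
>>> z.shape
(11, 11)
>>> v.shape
()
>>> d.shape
(11, 11, 7)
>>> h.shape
(31, 7, 7, 11)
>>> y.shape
(7, 17)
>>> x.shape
(7, 17, 11)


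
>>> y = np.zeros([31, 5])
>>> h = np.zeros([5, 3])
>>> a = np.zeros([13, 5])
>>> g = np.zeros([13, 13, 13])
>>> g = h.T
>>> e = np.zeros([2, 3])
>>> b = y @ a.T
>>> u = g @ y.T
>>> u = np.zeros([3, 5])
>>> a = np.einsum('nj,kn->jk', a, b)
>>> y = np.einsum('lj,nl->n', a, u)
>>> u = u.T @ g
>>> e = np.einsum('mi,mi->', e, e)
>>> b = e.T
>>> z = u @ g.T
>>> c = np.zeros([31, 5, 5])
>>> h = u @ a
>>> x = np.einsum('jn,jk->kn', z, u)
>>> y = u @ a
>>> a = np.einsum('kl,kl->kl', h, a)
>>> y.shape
(5, 31)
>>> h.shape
(5, 31)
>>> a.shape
(5, 31)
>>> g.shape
(3, 5)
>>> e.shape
()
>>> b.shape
()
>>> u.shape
(5, 5)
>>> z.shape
(5, 3)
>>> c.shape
(31, 5, 5)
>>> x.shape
(5, 3)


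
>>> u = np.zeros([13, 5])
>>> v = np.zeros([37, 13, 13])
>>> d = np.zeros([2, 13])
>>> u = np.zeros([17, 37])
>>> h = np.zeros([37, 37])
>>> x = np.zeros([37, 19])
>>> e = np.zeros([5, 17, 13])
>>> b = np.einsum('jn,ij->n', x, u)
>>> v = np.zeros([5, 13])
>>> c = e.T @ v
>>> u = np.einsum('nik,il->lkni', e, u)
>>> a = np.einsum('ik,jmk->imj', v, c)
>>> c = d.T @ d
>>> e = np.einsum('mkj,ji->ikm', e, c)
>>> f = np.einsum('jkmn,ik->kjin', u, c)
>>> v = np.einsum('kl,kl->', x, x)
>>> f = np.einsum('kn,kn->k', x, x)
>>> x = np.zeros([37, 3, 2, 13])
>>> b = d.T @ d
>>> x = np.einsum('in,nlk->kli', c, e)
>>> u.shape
(37, 13, 5, 17)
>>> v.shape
()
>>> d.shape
(2, 13)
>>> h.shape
(37, 37)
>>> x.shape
(5, 17, 13)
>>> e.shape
(13, 17, 5)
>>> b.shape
(13, 13)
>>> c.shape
(13, 13)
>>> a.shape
(5, 17, 13)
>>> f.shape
(37,)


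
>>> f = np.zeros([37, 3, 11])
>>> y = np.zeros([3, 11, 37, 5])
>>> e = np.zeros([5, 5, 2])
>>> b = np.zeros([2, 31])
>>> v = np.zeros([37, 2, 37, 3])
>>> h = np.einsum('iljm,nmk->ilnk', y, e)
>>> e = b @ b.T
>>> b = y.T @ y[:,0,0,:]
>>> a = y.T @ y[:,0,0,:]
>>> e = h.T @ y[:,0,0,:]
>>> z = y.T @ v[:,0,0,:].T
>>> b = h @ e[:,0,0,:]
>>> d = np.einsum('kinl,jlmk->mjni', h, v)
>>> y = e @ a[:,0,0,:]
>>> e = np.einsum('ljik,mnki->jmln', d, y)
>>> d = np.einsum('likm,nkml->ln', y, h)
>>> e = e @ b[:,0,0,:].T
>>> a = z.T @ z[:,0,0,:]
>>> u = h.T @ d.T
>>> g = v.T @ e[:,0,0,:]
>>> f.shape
(37, 3, 11)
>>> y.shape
(2, 5, 11, 5)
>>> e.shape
(37, 2, 37, 3)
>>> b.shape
(3, 11, 5, 5)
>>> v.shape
(37, 2, 37, 3)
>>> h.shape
(3, 11, 5, 2)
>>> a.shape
(37, 11, 37, 37)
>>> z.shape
(5, 37, 11, 37)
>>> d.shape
(2, 3)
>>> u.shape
(2, 5, 11, 2)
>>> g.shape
(3, 37, 2, 3)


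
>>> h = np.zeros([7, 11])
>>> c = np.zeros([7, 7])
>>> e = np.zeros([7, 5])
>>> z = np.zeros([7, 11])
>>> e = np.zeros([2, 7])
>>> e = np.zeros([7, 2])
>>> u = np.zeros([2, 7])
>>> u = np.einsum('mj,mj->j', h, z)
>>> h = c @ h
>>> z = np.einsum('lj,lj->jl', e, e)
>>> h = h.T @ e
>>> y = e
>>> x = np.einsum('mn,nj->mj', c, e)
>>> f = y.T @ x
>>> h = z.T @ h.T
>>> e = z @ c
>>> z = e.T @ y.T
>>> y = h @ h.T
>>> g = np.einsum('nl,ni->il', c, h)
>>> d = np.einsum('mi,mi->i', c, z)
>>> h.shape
(7, 11)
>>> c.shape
(7, 7)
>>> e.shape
(2, 7)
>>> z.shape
(7, 7)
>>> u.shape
(11,)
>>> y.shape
(7, 7)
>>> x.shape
(7, 2)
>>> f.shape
(2, 2)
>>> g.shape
(11, 7)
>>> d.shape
(7,)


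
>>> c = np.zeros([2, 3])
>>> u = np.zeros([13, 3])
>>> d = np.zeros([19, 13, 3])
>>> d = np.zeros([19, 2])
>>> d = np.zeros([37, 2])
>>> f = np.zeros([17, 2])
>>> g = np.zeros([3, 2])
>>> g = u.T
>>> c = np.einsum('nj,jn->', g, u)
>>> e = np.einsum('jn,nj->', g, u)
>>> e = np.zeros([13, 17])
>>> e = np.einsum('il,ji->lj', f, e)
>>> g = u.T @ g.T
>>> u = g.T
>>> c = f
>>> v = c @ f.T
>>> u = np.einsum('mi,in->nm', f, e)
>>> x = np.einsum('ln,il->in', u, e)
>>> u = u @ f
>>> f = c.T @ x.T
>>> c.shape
(17, 2)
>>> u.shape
(13, 2)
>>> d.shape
(37, 2)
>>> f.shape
(2, 2)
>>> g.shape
(3, 3)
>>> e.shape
(2, 13)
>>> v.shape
(17, 17)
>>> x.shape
(2, 17)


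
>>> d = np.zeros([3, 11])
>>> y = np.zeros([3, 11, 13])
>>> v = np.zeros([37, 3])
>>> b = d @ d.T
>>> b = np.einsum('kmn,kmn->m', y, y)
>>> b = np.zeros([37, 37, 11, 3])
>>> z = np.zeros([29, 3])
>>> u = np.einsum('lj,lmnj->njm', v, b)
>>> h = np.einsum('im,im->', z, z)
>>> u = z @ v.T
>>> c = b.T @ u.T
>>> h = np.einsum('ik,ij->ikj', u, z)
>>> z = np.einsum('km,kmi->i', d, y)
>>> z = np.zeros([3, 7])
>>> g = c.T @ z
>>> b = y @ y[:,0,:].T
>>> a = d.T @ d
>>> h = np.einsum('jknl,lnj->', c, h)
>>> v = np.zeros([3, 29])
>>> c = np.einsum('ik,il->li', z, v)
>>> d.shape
(3, 11)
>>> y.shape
(3, 11, 13)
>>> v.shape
(3, 29)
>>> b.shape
(3, 11, 3)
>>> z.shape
(3, 7)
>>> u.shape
(29, 37)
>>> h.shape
()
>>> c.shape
(29, 3)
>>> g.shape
(29, 37, 11, 7)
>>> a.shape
(11, 11)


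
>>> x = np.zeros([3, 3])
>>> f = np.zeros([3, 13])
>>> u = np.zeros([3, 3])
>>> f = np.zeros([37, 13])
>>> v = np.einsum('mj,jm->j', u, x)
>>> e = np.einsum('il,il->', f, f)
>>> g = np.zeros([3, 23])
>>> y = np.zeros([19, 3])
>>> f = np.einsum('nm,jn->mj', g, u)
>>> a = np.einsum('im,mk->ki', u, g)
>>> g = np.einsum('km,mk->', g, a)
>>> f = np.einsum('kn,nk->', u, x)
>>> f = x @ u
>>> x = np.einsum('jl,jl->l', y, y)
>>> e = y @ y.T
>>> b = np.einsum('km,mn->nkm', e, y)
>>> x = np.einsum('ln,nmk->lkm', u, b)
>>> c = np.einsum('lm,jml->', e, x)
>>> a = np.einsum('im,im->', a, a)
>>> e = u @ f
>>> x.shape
(3, 19, 19)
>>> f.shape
(3, 3)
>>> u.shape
(3, 3)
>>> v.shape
(3,)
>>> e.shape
(3, 3)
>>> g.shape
()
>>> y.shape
(19, 3)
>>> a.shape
()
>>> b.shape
(3, 19, 19)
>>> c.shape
()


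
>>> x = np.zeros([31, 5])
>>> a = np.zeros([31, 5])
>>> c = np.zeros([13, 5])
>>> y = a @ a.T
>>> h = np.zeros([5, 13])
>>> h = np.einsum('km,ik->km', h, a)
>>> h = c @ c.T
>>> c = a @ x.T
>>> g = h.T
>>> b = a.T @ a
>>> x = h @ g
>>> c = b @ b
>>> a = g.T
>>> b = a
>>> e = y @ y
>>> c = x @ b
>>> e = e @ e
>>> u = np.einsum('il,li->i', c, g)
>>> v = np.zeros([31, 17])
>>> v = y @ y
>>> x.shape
(13, 13)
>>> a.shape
(13, 13)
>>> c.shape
(13, 13)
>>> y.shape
(31, 31)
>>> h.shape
(13, 13)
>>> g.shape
(13, 13)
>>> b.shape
(13, 13)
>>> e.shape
(31, 31)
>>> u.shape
(13,)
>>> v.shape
(31, 31)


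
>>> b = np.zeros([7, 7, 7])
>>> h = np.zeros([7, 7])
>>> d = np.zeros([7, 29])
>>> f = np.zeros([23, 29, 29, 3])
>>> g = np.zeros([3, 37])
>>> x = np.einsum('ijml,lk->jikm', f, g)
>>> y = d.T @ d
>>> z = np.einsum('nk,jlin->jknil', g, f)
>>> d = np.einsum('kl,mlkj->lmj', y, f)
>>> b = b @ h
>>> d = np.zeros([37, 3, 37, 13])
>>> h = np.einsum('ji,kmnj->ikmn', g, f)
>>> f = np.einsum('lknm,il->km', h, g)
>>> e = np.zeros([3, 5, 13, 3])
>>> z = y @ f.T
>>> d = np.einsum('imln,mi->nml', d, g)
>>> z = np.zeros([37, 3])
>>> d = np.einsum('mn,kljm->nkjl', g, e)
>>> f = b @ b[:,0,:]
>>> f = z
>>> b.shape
(7, 7, 7)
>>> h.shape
(37, 23, 29, 29)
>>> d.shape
(37, 3, 13, 5)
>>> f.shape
(37, 3)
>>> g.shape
(3, 37)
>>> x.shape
(29, 23, 37, 29)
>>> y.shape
(29, 29)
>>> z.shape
(37, 3)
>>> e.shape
(3, 5, 13, 3)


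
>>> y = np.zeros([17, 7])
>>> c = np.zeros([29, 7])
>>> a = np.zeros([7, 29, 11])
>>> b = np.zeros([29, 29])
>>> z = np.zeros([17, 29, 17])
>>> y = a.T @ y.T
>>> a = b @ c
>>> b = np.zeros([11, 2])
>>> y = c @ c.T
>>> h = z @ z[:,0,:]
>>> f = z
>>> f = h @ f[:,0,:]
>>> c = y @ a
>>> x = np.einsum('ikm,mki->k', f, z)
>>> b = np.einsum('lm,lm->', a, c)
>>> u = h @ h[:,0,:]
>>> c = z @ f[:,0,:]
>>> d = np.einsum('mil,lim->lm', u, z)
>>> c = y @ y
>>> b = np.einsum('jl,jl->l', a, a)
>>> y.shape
(29, 29)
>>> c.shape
(29, 29)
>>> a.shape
(29, 7)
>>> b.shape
(7,)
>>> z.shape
(17, 29, 17)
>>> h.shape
(17, 29, 17)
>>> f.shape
(17, 29, 17)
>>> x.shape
(29,)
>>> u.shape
(17, 29, 17)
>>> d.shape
(17, 17)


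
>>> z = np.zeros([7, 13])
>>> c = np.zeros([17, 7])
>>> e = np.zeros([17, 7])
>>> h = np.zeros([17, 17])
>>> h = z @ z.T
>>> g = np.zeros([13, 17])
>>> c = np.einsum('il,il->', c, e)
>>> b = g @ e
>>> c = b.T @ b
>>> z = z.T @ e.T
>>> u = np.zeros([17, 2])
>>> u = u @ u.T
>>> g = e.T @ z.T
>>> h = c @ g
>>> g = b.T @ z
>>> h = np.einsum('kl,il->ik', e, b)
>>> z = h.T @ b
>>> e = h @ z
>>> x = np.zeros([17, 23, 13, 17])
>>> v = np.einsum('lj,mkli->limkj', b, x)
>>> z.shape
(17, 7)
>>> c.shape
(7, 7)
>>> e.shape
(13, 7)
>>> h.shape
(13, 17)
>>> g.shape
(7, 17)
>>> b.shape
(13, 7)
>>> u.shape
(17, 17)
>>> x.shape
(17, 23, 13, 17)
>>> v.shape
(13, 17, 17, 23, 7)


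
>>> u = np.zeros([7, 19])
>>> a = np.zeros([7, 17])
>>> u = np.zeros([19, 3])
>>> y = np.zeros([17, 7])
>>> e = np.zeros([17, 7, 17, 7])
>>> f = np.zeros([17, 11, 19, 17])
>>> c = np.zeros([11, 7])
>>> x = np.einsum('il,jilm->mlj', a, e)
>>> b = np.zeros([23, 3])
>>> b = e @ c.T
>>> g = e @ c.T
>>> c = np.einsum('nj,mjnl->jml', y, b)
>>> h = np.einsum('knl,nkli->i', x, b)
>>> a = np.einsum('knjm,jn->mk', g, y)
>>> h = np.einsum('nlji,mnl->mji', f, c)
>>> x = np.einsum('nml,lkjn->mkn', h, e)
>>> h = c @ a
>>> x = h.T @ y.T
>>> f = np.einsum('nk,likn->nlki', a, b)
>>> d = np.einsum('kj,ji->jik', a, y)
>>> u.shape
(19, 3)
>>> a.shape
(11, 17)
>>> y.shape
(17, 7)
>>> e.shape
(17, 7, 17, 7)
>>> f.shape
(11, 17, 17, 7)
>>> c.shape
(7, 17, 11)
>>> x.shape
(17, 17, 17)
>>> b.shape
(17, 7, 17, 11)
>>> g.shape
(17, 7, 17, 11)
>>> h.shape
(7, 17, 17)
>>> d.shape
(17, 7, 11)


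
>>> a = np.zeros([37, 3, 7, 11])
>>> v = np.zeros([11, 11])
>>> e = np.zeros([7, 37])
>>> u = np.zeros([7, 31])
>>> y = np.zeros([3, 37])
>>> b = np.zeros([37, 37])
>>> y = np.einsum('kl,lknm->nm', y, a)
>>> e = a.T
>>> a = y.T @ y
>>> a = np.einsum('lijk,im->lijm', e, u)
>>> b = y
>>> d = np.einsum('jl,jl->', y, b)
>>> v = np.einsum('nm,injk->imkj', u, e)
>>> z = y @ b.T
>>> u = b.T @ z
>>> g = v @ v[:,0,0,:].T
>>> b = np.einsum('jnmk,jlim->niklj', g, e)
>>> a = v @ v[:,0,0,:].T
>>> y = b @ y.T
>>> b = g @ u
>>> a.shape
(11, 31, 37, 11)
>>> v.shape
(11, 31, 37, 3)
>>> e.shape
(11, 7, 3, 37)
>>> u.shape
(11, 7)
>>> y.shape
(31, 3, 11, 7, 7)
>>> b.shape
(11, 31, 37, 7)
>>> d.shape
()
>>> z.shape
(7, 7)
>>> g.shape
(11, 31, 37, 11)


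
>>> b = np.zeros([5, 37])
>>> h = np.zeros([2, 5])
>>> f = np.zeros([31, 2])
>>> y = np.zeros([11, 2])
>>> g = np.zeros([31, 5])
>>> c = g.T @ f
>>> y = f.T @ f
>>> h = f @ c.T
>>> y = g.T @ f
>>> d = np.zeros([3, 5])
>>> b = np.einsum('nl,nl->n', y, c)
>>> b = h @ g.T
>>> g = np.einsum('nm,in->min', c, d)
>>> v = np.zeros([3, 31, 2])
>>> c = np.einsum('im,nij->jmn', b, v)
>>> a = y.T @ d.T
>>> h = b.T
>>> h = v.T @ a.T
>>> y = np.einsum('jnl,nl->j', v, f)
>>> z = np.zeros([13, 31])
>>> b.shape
(31, 31)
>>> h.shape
(2, 31, 2)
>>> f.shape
(31, 2)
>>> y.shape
(3,)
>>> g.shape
(2, 3, 5)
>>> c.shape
(2, 31, 3)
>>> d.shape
(3, 5)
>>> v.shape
(3, 31, 2)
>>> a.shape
(2, 3)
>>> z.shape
(13, 31)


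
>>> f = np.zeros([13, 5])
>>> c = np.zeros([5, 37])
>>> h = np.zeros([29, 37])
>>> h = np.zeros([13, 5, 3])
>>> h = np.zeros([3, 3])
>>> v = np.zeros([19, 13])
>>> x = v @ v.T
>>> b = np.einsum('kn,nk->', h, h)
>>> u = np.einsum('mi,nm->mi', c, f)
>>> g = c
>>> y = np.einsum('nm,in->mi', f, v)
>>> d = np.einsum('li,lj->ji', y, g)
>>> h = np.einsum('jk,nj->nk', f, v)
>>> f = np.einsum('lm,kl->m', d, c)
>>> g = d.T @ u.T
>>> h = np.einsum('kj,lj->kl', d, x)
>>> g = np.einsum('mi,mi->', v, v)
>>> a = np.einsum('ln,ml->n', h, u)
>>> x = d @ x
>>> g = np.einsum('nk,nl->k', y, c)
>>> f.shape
(19,)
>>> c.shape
(5, 37)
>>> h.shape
(37, 19)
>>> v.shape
(19, 13)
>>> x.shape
(37, 19)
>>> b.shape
()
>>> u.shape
(5, 37)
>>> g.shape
(19,)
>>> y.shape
(5, 19)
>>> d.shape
(37, 19)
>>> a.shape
(19,)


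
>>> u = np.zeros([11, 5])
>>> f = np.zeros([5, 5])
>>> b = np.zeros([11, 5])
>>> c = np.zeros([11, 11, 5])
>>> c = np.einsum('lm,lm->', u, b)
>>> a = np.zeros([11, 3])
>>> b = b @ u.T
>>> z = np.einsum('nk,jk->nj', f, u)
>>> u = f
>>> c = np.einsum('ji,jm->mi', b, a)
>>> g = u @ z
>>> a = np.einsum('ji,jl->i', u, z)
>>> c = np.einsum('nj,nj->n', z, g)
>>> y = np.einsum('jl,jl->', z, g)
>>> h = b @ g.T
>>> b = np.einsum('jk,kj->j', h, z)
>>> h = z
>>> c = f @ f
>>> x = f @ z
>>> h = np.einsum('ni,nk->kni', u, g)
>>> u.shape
(5, 5)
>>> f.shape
(5, 5)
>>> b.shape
(11,)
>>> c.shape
(5, 5)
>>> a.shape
(5,)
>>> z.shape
(5, 11)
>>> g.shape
(5, 11)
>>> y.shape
()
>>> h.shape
(11, 5, 5)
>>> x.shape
(5, 11)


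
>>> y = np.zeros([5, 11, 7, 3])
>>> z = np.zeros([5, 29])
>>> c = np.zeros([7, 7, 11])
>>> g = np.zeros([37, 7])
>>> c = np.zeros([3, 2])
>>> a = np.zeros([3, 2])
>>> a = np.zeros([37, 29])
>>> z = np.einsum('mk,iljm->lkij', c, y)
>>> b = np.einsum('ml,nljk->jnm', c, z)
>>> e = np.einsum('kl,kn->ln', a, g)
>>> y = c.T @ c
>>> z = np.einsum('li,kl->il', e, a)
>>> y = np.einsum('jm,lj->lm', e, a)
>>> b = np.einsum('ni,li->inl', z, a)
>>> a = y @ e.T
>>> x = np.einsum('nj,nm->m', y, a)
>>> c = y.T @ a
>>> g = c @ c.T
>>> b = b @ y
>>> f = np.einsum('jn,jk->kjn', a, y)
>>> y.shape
(37, 7)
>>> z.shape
(7, 29)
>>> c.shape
(7, 29)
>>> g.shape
(7, 7)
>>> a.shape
(37, 29)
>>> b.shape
(29, 7, 7)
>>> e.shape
(29, 7)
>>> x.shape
(29,)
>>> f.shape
(7, 37, 29)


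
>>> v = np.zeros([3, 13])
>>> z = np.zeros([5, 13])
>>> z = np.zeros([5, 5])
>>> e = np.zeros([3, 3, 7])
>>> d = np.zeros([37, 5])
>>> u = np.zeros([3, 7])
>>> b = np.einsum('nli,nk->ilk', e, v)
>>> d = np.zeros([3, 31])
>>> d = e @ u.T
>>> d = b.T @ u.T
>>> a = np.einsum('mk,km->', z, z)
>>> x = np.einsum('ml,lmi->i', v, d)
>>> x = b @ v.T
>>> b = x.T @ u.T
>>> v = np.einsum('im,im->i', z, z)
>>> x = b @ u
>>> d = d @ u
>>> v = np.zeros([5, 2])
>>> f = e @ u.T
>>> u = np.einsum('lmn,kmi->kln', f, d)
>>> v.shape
(5, 2)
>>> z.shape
(5, 5)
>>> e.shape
(3, 3, 7)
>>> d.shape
(13, 3, 7)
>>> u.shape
(13, 3, 3)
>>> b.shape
(3, 3, 3)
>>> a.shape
()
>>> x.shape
(3, 3, 7)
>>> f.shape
(3, 3, 3)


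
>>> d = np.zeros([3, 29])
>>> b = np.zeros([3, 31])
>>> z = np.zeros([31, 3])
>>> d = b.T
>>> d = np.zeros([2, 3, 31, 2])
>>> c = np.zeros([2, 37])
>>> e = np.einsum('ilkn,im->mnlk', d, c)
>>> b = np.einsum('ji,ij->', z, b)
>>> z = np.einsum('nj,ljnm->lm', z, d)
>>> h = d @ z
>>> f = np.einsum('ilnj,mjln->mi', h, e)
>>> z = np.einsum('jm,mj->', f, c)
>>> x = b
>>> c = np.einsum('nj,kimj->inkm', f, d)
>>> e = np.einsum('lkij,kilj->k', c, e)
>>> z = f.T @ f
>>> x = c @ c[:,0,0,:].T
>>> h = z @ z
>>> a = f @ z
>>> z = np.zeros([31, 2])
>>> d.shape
(2, 3, 31, 2)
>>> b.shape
()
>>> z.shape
(31, 2)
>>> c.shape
(3, 37, 2, 31)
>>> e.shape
(37,)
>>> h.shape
(2, 2)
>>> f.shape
(37, 2)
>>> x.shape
(3, 37, 2, 3)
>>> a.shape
(37, 2)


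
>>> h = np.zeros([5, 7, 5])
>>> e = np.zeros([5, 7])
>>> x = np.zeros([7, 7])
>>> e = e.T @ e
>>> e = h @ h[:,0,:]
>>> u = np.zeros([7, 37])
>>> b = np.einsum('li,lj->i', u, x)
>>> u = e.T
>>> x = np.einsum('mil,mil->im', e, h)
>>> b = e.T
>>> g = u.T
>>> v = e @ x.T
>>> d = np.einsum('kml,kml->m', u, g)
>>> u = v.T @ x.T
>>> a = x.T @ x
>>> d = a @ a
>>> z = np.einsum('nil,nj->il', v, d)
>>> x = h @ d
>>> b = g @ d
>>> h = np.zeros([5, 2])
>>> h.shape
(5, 2)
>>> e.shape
(5, 7, 5)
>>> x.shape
(5, 7, 5)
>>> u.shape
(7, 7, 7)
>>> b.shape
(5, 7, 5)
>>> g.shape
(5, 7, 5)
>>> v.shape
(5, 7, 7)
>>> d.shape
(5, 5)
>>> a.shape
(5, 5)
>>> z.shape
(7, 7)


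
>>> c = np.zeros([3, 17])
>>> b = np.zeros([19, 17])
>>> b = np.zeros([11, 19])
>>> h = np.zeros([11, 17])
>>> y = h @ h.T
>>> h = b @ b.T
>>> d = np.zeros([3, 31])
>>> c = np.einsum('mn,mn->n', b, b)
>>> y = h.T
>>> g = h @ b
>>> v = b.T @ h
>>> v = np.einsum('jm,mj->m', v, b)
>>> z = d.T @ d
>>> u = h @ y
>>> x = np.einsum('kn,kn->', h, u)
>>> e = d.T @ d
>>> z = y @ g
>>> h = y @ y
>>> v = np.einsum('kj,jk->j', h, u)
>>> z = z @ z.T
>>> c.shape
(19,)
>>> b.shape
(11, 19)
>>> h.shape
(11, 11)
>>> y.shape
(11, 11)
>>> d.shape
(3, 31)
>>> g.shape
(11, 19)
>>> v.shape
(11,)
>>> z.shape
(11, 11)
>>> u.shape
(11, 11)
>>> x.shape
()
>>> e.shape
(31, 31)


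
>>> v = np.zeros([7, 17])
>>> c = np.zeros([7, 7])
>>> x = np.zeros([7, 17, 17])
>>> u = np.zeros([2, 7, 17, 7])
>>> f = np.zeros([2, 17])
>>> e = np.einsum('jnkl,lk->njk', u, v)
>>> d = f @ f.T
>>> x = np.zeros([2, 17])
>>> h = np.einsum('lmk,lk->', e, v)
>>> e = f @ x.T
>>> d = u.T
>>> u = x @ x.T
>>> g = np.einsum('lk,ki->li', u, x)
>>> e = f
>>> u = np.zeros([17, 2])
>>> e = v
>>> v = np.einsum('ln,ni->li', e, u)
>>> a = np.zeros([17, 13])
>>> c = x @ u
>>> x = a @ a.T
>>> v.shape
(7, 2)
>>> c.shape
(2, 2)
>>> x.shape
(17, 17)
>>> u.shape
(17, 2)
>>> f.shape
(2, 17)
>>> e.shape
(7, 17)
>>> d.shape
(7, 17, 7, 2)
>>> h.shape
()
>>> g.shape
(2, 17)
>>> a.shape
(17, 13)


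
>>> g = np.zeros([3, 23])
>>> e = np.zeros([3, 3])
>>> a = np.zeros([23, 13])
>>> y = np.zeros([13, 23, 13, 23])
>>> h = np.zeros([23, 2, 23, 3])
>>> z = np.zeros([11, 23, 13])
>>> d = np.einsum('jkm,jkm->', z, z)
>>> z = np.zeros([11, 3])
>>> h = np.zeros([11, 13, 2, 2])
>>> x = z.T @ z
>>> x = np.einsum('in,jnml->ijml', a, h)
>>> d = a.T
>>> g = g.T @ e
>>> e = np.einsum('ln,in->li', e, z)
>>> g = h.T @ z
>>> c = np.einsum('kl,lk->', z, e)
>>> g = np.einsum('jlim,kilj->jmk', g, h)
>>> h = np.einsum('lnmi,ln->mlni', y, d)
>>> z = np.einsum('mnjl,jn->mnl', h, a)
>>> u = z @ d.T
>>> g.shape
(2, 3, 11)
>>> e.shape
(3, 11)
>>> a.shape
(23, 13)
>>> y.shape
(13, 23, 13, 23)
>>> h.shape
(13, 13, 23, 23)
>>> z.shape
(13, 13, 23)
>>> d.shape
(13, 23)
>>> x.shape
(23, 11, 2, 2)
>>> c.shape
()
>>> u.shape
(13, 13, 13)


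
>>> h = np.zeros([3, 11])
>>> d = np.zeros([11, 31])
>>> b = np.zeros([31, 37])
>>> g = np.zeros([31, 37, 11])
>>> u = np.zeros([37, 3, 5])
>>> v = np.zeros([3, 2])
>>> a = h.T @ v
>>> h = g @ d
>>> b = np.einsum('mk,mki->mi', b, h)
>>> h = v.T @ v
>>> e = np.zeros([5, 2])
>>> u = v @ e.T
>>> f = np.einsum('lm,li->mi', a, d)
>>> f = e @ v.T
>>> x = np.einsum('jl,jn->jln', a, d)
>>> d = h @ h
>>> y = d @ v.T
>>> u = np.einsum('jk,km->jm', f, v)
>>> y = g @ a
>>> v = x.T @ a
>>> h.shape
(2, 2)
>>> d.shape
(2, 2)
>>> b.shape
(31, 31)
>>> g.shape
(31, 37, 11)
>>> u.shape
(5, 2)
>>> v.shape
(31, 2, 2)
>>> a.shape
(11, 2)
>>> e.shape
(5, 2)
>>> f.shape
(5, 3)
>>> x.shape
(11, 2, 31)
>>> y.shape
(31, 37, 2)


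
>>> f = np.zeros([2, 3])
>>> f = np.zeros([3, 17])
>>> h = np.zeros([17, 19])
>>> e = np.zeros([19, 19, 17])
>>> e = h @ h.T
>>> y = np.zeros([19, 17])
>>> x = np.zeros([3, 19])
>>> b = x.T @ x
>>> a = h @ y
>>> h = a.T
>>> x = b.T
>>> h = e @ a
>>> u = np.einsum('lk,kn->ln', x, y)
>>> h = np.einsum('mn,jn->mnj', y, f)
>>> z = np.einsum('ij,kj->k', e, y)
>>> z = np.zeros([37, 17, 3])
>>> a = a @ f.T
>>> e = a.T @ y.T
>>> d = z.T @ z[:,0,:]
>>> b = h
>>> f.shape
(3, 17)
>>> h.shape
(19, 17, 3)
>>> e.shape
(3, 19)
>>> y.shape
(19, 17)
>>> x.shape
(19, 19)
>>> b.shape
(19, 17, 3)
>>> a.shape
(17, 3)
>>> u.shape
(19, 17)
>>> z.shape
(37, 17, 3)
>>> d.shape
(3, 17, 3)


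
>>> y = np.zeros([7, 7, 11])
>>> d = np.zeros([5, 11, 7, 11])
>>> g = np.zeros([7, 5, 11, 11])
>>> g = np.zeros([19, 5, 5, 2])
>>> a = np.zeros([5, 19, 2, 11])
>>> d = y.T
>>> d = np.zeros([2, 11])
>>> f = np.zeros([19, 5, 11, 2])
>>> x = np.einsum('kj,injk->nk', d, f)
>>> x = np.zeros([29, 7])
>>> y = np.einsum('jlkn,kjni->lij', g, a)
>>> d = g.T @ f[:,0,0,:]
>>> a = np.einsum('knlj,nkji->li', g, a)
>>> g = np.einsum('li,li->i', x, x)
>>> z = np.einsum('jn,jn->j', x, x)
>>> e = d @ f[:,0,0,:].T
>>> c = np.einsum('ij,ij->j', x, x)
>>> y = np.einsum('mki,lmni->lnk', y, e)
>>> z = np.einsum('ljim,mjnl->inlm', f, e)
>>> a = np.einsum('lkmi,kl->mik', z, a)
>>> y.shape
(2, 5, 11)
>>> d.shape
(2, 5, 5, 2)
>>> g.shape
(7,)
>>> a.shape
(19, 2, 5)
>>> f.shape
(19, 5, 11, 2)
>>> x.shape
(29, 7)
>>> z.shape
(11, 5, 19, 2)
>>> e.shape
(2, 5, 5, 19)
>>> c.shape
(7,)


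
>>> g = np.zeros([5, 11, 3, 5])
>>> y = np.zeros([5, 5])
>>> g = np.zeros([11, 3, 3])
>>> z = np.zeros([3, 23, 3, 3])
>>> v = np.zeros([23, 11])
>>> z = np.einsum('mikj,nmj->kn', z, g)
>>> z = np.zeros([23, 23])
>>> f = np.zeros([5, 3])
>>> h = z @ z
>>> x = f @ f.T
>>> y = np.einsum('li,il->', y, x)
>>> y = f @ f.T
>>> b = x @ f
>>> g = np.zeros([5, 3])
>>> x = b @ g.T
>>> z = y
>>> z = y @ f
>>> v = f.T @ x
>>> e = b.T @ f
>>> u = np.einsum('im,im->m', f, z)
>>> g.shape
(5, 3)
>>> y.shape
(5, 5)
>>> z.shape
(5, 3)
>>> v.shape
(3, 5)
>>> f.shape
(5, 3)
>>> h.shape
(23, 23)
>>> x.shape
(5, 5)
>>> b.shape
(5, 3)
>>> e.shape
(3, 3)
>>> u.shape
(3,)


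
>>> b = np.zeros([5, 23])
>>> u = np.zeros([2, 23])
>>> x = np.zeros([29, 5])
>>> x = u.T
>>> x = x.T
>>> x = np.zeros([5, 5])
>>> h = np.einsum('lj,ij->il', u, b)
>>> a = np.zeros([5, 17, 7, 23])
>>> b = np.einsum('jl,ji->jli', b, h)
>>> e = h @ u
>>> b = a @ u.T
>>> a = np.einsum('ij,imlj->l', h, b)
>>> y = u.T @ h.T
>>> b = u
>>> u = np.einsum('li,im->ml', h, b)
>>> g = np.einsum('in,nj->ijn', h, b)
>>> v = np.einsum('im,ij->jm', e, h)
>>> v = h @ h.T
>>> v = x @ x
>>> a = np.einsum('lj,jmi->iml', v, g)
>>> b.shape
(2, 23)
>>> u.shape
(23, 5)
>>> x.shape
(5, 5)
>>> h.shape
(5, 2)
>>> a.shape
(2, 23, 5)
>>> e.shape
(5, 23)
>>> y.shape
(23, 5)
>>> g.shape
(5, 23, 2)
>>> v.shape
(5, 5)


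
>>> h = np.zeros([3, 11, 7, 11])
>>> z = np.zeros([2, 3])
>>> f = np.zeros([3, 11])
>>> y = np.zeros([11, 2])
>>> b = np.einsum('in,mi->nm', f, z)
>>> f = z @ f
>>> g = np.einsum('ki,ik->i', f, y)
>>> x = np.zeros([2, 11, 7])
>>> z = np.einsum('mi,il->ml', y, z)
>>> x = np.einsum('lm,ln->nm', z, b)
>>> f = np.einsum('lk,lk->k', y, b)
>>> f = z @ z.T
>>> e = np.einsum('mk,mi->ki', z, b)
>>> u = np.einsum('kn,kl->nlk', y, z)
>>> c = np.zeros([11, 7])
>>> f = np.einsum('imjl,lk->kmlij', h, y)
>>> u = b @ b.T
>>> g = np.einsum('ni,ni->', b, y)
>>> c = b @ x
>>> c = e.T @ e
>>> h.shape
(3, 11, 7, 11)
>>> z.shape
(11, 3)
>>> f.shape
(2, 11, 11, 3, 7)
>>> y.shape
(11, 2)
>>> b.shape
(11, 2)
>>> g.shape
()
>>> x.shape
(2, 3)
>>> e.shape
(3, 2)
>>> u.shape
(11, 11)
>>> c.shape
(2, 2)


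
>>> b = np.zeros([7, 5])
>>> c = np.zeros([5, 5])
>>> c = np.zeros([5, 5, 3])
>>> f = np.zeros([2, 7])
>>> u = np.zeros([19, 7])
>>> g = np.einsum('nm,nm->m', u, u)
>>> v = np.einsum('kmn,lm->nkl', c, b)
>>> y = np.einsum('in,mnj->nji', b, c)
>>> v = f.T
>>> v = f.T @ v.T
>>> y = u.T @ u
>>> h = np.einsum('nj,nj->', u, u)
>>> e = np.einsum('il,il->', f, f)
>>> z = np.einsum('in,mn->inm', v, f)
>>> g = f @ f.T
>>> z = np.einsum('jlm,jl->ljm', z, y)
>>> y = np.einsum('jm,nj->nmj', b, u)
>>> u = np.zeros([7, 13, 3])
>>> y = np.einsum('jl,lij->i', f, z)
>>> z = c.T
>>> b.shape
(7, 5)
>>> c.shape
(5, 5, 3)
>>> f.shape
(2, 7)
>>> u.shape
(7, 13, 3)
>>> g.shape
(2, 2)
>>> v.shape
(7, 7)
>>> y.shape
(7,)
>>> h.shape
()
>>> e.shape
()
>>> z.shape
(3, 5, 5)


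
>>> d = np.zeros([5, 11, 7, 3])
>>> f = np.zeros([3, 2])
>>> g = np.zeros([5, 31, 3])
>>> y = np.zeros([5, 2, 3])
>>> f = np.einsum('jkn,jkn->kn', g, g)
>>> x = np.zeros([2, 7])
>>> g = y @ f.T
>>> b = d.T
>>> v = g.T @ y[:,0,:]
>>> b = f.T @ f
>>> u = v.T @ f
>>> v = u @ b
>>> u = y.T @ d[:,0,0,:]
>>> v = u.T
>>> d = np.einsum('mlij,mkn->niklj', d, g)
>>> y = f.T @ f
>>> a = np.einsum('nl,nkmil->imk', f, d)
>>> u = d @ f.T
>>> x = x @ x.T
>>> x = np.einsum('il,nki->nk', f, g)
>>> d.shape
(31, 7, 2, 11, 3)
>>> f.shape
(31, 3)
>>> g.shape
(5, 2, 31)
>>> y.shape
(3, 3)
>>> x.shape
(5, 2)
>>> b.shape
(3, 3)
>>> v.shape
(3, 2, 3)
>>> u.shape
(31, 7, 2, 11, 31)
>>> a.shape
(11, 2, 7)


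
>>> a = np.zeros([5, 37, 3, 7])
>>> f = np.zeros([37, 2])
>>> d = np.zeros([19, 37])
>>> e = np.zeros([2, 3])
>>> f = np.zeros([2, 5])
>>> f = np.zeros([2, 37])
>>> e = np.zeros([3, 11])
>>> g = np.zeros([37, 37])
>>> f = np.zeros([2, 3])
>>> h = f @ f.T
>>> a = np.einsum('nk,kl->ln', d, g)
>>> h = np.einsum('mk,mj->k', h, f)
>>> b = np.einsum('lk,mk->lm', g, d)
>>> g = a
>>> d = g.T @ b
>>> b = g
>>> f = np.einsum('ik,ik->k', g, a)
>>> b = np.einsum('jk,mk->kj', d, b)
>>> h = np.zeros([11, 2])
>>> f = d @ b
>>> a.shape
(37, 19)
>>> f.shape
(19, 19)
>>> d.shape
(19, 19)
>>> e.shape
(3, 11)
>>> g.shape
(37, 19)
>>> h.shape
(11, 2)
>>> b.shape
(19, 19)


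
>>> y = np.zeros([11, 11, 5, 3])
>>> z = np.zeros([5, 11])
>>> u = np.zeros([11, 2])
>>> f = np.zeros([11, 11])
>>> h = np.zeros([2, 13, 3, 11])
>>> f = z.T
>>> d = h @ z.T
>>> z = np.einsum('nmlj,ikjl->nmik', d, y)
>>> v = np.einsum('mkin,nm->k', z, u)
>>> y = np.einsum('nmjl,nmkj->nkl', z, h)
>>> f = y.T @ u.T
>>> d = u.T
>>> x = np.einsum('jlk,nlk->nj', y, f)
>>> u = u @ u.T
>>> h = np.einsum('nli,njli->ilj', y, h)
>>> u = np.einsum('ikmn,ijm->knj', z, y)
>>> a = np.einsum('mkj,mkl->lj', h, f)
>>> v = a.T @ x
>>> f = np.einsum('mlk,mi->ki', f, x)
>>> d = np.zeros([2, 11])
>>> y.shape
(2, 3, 11)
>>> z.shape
(2, 13, 11, 11)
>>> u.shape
(13, 11, 3)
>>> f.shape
(11, 2)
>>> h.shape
(11, 3, 13)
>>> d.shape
(2, 11)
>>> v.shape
(13, 2)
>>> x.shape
(11, 2)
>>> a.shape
(11, 13)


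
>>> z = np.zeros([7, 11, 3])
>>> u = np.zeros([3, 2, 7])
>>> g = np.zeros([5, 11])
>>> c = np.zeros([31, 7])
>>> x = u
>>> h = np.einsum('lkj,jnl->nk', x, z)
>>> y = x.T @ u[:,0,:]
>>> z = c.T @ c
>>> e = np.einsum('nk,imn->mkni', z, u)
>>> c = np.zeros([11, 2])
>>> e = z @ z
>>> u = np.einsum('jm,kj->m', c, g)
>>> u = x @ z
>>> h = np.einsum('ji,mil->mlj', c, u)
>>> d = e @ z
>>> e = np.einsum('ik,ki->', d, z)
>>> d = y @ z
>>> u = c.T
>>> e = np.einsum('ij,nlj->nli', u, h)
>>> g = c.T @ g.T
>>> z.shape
(7, 7)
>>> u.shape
(2, 11)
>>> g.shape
(2, 5)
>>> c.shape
(11, 2)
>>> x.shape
(3, 2, 7)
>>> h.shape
(3, 7, 11)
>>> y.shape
(7, 2, 7)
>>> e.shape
(3, 7, 2)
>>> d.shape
(7, 2, 7)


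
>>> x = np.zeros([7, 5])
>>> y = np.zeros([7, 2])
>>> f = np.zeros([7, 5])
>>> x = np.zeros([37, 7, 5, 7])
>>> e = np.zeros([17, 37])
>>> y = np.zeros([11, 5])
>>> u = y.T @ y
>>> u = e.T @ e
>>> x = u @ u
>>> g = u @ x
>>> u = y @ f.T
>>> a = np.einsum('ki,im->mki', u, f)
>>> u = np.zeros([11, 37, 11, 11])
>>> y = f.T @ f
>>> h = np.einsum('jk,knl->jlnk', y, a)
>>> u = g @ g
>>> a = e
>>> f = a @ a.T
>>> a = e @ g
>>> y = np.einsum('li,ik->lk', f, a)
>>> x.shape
(37, 37)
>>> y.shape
(17, 37)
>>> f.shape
(17, 17)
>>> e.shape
(17, 37)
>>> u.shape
(37, 37)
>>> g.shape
(37, 37)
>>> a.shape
(17, 37)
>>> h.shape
(5, 7, 11, 5)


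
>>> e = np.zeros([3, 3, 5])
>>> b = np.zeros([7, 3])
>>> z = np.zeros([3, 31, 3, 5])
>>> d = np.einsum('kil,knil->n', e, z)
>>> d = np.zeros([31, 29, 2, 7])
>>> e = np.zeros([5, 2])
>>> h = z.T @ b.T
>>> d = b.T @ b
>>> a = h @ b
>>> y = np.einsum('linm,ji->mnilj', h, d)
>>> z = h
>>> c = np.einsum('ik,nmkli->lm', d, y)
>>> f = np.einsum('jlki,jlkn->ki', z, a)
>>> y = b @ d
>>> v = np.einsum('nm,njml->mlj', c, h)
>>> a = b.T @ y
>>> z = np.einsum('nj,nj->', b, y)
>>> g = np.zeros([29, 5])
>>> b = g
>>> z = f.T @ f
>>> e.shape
(5, 2)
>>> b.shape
(29, 5)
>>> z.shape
(7, 7)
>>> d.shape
(3, 3)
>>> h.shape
(5, 3, 31, 7)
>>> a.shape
(3, 3)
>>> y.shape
(7, 3)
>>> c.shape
(5, 31)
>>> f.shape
(31, 7)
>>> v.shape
(31, 7, 3)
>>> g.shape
(29, 5)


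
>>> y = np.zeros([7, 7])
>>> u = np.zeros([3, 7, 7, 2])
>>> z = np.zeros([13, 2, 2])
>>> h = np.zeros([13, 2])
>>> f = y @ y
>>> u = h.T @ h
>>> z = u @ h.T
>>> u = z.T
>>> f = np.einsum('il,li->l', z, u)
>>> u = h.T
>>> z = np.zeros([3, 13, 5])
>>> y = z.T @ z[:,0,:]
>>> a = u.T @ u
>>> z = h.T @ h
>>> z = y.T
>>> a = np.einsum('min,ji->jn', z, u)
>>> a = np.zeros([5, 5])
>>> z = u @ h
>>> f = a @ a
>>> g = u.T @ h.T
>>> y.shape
(5, 13, 5)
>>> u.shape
(2, 13)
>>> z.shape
(2, 2)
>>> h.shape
(13, 2)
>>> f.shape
(5, 5)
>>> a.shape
(5, 5)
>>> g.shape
(13, 13)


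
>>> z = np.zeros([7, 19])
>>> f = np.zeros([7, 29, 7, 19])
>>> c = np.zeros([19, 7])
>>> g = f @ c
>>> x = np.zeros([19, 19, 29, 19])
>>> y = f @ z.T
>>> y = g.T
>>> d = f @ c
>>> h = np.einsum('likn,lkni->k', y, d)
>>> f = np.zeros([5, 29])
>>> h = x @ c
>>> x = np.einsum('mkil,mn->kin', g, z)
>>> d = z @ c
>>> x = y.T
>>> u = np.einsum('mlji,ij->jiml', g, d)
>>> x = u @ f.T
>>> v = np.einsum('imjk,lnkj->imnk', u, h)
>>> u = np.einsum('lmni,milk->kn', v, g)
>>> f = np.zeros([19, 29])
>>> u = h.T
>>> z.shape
(7, 19)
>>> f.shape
(19, 29)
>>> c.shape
(19, 7)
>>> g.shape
(7, 29, 7, 7)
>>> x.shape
(7, 7, 7, 5)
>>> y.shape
(7, 7, 29, 7)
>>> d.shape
(7, 7)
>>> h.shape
(19, 19, 29, 7)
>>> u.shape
(7, 29, 19, 19)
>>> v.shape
(7, 7, 19, 29)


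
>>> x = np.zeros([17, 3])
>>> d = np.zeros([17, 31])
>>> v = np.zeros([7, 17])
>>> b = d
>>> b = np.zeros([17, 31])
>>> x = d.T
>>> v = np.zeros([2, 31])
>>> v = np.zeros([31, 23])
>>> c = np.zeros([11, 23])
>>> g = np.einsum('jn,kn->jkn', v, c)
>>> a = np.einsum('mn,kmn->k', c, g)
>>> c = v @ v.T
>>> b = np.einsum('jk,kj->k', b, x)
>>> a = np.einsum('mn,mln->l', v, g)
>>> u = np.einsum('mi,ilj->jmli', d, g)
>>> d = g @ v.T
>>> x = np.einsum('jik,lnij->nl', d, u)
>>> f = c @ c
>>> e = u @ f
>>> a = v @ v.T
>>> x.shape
(17, 23)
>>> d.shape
(31, 11, 31)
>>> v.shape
(31, 23)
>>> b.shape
(31,)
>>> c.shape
(31, 31)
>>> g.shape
(31, 11, 23)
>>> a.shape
(31, 31)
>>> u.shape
(23, 17, 11, 31)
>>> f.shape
(31, 31)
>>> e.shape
(23, 17, 11, 31)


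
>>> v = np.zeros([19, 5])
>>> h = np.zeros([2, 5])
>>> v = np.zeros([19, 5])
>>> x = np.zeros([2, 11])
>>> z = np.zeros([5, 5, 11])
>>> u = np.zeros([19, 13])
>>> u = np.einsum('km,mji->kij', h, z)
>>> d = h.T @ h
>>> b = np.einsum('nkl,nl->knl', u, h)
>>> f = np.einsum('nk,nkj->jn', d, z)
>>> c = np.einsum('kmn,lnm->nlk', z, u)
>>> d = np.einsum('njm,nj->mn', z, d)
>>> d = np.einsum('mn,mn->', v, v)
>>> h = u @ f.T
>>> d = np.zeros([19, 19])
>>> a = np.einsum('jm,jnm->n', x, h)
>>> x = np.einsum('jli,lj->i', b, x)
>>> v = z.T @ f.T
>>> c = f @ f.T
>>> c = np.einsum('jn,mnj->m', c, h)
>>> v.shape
(11, 5, 11)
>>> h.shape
(2, 11, 11)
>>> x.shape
(5,)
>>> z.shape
(5, 5, 11)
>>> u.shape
(2, 11, 5)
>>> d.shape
(19, 19)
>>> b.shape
(11, 2, 5)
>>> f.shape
(11, 5)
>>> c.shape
(2,)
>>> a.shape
(11,)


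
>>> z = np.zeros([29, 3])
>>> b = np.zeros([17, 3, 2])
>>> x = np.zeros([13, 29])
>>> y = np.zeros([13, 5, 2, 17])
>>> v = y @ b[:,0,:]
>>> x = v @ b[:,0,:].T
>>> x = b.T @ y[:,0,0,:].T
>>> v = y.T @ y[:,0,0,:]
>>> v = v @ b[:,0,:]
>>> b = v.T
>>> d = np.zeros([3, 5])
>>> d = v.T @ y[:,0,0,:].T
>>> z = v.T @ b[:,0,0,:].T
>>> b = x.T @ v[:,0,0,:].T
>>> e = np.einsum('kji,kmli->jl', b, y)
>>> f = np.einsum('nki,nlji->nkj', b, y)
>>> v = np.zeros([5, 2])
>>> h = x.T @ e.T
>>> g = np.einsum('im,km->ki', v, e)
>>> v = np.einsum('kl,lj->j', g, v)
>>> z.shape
(2, 5, 2, 2)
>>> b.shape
(13, 3, 17)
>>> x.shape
(2, 3, 13)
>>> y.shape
(13, 5, 2, 17)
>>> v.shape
(2,)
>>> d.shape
(2, 5, 2, 13)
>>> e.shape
(3, 2)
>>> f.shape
(13, 3, 2)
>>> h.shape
(13, 3, 3)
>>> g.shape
(3, 5)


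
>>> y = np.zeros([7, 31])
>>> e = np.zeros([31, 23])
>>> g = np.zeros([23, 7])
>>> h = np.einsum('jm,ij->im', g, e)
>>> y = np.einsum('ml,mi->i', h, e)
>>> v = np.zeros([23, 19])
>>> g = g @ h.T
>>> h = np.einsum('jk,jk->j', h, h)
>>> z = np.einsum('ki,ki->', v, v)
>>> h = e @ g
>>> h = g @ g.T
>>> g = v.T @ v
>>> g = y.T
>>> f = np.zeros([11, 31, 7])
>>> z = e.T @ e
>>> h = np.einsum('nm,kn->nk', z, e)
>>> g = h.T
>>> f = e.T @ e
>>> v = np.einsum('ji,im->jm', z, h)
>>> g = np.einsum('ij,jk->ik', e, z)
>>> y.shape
(23,)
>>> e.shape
(31, 23)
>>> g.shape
(31, 23)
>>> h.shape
(23, 31)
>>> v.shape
(23, 31)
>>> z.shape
(23, 23)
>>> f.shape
(23, 23)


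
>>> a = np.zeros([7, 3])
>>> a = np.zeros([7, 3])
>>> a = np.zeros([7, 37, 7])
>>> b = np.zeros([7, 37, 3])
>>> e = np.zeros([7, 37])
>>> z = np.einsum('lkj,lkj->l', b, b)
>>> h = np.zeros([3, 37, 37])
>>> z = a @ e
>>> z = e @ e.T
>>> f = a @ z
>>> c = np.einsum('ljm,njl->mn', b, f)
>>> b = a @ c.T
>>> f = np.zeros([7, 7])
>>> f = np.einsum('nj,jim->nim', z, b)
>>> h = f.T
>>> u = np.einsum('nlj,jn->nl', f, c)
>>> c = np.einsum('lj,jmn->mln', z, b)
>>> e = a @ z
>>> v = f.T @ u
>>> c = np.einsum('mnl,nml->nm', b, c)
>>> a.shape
(7, 37, 7)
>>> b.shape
(7, 37, 3)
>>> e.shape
(7, 37, 7)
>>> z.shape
(7, 7)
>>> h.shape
(3, 37, 7)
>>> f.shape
(7, 37, 3)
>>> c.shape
(37, 7)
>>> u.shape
(7, 37)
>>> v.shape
(3, 37, 37)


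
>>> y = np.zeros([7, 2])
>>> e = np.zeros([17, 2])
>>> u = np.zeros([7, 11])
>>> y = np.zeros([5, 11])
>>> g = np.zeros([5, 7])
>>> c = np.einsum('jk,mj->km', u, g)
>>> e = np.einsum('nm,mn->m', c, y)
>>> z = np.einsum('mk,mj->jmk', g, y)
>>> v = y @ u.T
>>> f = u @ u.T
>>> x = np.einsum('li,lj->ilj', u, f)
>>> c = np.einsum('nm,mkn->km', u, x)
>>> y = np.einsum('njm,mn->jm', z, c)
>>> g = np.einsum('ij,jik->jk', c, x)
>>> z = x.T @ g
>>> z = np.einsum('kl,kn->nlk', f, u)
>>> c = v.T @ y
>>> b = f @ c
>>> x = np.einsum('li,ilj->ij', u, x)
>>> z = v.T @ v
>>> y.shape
(5, 7)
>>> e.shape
(5,)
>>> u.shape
(7, 11)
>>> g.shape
(11, 7)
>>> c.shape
(7, 7)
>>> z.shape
(7, 7)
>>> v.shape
(5, 7)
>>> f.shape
(7, 7)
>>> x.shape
(11, 7)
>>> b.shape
(7, 7)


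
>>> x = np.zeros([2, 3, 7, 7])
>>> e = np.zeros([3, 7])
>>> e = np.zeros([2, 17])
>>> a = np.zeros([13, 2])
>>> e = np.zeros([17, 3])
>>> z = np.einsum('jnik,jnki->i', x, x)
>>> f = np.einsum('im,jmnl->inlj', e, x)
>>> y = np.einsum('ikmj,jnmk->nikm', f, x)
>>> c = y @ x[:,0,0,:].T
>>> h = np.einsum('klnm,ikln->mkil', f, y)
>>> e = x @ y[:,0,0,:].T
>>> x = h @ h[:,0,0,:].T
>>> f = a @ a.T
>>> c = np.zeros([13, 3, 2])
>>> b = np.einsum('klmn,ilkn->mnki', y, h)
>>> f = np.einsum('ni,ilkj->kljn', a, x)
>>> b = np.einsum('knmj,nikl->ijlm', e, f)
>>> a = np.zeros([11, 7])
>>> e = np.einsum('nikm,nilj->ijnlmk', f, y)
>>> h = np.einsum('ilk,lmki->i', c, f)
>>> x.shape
(2, 17, 3, 2)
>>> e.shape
(17, 7, 3, 7, 13, 2)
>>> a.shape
(11, 7)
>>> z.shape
(7,)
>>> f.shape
(3, 17, 2, 13)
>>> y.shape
(3, 17, 7, 7)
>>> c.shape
(13, 3, 2)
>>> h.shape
(13,)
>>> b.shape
(17, 3, 13, 7)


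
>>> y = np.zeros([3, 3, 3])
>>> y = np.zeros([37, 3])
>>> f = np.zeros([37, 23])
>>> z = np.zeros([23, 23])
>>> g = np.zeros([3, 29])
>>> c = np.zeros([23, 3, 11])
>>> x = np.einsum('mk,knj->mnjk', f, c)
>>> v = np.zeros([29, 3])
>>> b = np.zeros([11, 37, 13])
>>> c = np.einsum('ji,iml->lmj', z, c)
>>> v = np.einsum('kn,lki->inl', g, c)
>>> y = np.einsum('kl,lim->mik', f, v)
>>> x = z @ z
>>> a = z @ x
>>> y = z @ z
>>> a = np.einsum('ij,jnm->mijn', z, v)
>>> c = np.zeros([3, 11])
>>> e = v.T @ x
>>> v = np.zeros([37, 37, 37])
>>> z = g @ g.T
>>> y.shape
(23, 23)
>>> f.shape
(37, 23)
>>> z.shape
(3, 3)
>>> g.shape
(3, 29)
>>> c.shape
(3, 11)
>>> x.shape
(23, 23)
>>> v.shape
(37, 37, 37)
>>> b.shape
(11, 37, 13)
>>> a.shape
(11, 23, 23, 29)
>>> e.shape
(11, 29, 23)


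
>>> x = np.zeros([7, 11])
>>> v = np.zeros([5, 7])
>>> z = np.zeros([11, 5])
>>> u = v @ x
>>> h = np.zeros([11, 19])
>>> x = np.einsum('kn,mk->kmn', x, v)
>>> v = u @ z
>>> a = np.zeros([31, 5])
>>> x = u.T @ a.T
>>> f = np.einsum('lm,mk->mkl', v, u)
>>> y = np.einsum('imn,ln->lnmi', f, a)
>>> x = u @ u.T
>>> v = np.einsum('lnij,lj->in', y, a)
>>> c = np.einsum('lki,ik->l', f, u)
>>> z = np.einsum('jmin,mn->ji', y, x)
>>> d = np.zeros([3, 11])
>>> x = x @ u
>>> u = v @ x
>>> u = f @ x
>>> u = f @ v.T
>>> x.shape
(5, 11)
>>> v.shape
(11, 5)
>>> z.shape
(31, 11)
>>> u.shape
(5, 11, 11)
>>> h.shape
(11, 19)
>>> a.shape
(31, 5)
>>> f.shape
(5, 11, 5)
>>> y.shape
(31, 5, 11, 5)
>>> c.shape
(5,)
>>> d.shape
(3, 11)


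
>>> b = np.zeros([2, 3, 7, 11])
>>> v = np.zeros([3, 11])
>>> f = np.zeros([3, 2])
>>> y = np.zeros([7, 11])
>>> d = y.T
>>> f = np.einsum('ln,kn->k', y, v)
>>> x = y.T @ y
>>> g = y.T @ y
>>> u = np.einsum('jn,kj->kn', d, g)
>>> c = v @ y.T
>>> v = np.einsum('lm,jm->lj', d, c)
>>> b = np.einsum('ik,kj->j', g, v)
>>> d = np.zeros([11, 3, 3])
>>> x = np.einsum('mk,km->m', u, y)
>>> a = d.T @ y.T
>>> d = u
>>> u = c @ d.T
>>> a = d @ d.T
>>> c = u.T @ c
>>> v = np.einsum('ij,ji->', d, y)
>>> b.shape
(3,)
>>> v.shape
()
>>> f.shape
(3,)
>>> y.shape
(7, 11)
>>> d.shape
(11, 7)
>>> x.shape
(11,)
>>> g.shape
(11, 11)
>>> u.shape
(3, 11)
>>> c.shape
(11, 7)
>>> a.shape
(11, 11)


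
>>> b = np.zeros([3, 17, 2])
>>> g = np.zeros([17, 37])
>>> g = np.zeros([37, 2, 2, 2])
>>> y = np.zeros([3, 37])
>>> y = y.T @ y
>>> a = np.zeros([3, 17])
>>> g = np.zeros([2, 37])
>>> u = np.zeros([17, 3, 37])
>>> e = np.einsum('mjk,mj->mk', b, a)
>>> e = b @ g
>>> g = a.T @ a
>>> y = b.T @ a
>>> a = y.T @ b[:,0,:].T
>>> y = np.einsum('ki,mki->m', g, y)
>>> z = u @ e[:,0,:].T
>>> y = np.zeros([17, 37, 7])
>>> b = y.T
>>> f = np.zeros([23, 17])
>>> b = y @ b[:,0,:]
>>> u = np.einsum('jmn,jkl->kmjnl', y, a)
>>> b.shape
(17, 37, 17)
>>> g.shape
(17, 17)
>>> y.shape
(17, 37, 7)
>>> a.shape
(17, 17, 3)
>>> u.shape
(17, 37, 17, 7, 3)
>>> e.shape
(3, 17, 37)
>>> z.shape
(17, 3, 3)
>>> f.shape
(23, 17)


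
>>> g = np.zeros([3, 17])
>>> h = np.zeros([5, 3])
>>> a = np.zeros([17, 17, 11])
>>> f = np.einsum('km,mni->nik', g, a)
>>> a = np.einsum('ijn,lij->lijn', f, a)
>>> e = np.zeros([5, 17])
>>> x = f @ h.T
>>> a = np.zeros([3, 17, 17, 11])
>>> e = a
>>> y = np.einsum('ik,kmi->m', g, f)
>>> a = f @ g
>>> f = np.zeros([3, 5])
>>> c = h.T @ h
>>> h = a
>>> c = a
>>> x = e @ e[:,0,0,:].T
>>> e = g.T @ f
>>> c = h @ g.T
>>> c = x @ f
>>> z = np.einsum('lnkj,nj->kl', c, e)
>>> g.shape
(3, 17)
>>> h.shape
(17, 11, 17)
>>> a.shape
(17, 11, 17)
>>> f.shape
(3, 5)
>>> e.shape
(17, 5)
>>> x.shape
(3, 17, 17, 3)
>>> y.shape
(11,)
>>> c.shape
(3, 17, 17, 5)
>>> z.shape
(17, 3)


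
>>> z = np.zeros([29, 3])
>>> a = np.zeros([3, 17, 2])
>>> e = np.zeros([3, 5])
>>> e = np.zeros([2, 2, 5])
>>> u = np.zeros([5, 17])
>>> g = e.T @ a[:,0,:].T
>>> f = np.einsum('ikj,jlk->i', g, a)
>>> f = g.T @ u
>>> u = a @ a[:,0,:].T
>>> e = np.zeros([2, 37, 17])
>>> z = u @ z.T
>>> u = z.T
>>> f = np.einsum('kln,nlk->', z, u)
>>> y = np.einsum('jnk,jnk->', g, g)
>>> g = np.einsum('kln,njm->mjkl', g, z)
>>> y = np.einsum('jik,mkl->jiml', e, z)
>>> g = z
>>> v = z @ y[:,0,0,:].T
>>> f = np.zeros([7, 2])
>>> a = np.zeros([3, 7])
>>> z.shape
(3, 17, 29)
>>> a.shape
(3, 7)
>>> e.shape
(2, 37, 17)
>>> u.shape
(29, 17, 3)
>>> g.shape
(3, 17, 29)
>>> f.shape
(7, 2)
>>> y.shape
(2, 37, 3, 29)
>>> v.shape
(3, 17, 2)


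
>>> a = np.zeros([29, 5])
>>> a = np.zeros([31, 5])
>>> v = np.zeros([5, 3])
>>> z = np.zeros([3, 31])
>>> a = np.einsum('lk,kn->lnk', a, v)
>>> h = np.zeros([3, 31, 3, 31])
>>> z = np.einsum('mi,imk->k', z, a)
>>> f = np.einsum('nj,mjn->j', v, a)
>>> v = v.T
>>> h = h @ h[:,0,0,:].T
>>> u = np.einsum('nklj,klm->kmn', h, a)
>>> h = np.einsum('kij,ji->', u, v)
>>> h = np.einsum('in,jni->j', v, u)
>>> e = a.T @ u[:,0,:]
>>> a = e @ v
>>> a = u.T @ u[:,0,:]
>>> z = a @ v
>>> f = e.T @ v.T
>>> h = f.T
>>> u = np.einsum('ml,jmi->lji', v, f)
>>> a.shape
(3, 5, 3)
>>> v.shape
(3, 5)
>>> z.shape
(3, 5, 5)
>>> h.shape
(3, 3, 3)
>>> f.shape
(3, 3, 3)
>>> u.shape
(5, 3, 3)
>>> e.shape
(5, 3, 3)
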